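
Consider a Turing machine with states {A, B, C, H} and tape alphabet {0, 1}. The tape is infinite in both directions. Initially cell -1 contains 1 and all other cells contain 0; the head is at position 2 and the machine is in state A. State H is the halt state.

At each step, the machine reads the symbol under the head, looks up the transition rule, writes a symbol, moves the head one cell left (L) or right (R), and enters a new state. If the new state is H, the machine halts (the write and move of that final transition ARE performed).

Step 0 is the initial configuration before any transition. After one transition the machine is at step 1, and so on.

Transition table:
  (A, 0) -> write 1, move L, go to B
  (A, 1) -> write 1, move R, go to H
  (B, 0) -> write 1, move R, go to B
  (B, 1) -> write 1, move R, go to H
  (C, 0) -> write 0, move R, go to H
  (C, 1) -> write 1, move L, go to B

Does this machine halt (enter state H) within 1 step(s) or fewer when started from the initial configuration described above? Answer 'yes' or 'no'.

Step 1: in state A at pos 2, read 0 -> (A,0)->write 1,move L,goto B. Now: state=B, head=1, tape[-2..3]=010010 (head:    ^)
After 1 step(s): state = B (not H) -> not halted within 1 -> no

Answer: no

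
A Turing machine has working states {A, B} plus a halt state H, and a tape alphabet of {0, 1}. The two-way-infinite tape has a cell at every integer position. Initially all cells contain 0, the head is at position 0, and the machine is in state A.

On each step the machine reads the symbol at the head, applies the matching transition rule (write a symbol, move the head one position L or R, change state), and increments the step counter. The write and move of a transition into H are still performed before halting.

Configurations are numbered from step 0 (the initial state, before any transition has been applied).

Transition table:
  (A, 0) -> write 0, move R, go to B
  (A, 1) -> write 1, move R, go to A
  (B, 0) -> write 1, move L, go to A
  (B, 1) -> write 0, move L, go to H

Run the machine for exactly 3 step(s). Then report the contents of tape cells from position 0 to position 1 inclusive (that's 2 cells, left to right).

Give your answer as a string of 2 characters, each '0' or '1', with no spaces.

Answer: 01

Derivation:
Step 1: in state A at pos 0, read 0 -> (A,0)->write 0,move R,goto B. Now: state=B, head=1, tape[-1..2]=0000 (head:   ^)
Step 2: in state B at pos 1, read 0 -> (B,0)->write 1,move L,goto A. Now: state=A, head=0, tape[-1..2]=0010 (head:  ^)
Step 3: in state A at pos 0, read 0 -> (A,0)->write 0,move R,goto B. Now: state=B, head=1, tape[-1..2]=0010 (head:   ^)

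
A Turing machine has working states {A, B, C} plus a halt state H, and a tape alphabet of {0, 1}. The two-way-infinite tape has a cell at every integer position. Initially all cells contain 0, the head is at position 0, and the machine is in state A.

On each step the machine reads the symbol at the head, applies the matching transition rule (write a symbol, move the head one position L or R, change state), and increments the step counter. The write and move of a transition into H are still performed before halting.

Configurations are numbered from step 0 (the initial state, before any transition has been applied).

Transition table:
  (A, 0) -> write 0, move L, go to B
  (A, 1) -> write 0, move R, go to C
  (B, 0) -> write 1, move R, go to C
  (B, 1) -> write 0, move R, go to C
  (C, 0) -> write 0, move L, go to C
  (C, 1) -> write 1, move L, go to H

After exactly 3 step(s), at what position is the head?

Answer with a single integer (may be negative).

Step 1: in state A at pos 0, read 0 -> (A,0)->write 0,move L,goto B. Now: state=B, head=-1, tape[-2..1]=0000 (head:  ^)
Step 2: in state B at pos -1, read 0 -> (B,0)->write 1,move R,goto C. Now: state=C, head=0, tape[-2..1]=0100 (head:   ^)
Step 3: in state C at pos 0, read 0 -> (C,0)->write 0,move L,goto C. Now: state=C, head=-1, tape[-2..1]=0100 (head:  ^)

Answer: -1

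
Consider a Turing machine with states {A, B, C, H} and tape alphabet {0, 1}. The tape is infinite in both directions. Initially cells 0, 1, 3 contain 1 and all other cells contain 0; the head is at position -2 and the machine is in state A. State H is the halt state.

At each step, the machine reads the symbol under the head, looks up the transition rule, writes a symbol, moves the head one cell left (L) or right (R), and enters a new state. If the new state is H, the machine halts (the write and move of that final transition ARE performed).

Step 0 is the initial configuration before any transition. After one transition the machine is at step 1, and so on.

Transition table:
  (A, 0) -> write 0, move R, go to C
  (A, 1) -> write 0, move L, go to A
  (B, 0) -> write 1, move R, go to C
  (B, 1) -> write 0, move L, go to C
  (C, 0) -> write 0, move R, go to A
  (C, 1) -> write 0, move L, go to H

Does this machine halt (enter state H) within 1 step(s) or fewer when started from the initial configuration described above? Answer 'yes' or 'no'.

Step 1: in state A at pos -2, read 0 -> (A,0)->write 0,move R,goto C. Now: state=C, head=-1, tape[-3..4]=00011010 (head:   ^)
After 1 step(s): state = C (not H) -> not halted within 1 -> no

Answer: no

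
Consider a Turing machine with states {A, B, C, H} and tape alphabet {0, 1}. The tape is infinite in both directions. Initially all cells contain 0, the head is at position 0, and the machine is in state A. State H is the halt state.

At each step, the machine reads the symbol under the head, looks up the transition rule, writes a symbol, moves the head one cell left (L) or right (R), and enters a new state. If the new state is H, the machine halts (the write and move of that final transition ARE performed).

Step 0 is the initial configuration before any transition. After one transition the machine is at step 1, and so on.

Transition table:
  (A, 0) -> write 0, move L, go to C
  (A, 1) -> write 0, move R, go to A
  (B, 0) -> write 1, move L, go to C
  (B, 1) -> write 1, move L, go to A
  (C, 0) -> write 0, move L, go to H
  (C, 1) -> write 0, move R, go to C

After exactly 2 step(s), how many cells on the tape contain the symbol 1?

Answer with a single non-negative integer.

Answer: 0

Derivation:
Step 1: in state A at pos 0, read 0 -> (A,0)->write 0,move L,goto C. Now: state=C, head=-1, tape[-2..1]=0000 (head:  ^)
Step 2: in state C at pos -1, read 0 -> (C,0)->write 0,move L,goto H. Now: state=H, head=-2, tape[-3..1]=00000 (head:  ^)
No cell contains 1 after step 2 -> 0 cell(s)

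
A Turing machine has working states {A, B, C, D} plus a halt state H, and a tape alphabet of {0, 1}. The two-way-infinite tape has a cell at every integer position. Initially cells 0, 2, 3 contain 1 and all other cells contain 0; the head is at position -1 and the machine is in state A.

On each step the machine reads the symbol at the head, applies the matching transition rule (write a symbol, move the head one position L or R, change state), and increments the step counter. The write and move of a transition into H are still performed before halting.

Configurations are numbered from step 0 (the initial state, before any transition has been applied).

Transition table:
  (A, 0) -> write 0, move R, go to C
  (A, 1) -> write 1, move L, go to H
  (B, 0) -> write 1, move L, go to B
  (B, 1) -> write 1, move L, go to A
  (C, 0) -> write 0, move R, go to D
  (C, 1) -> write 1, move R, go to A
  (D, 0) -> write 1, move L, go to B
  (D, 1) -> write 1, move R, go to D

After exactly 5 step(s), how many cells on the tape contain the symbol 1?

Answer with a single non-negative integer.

Answer: 3

Derivation:
Step 1: in state A at pos -1, read 0 -> (A,0)->write 0,move R,goto C. Now: state=C, head=0, tape[-2..4]=0010110 (head:   ^)
Step 2: in state C at pos 0, read 1 -> (C,1)->write 1,move R,goto A. Now: state=A, head=1, tape[-2..4]=0010110 (head:    ^)
Step 3: in state A at pos 1, read 0 -> (A,0)->write 0,move R,goto C. Now: state=C, head=2, tape[-2..4]=0010110 (head:     ^)
Step 4: in state C at pos 2, read 1 -> (C,1)->write 1,move R,goto A. Now: state=A, head=3, tape[-2..4]=0010110 (head:      ^)
Step 5: in state A at pos 3, read 1 -> (A,1)->write 1,move L,goto H. Now: state=H, head=2, tape[-2..4]=0010110 (head:     ^)
Cells containing 1 after step 5: {0, 2, 3} -> 3 cell(s)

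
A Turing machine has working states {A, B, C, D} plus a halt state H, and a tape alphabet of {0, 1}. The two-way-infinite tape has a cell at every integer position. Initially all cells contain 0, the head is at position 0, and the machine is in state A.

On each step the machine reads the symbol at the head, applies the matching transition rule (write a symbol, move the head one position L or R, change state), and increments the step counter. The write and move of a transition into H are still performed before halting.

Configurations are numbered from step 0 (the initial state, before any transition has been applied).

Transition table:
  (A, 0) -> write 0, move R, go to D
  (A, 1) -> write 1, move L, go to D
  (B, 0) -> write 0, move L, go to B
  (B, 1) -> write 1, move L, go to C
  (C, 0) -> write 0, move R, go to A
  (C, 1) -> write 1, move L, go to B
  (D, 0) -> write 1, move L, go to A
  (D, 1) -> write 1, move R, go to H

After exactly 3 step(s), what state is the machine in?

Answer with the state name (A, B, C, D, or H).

Answer: D

Derivation:
Step 1: in state A at pos 0, read 0 -> (A,0)->write 0,move R,goto D. Now: state=D, head=1, tape[-1..2]=0000 (head:   ^)
Step 2: in state D at pos 1, read 0 -> (D,0)->write 1,move L,goto A. Now: state=A, head=0, tape[-1..2]=0010 (head:  ^)
Step 3: in state A at pos 0, read 0 -> (A,0)->write 0,move R,goto D. Now: state=D, head=1, tape[-1..2]=0010 (head:   ^)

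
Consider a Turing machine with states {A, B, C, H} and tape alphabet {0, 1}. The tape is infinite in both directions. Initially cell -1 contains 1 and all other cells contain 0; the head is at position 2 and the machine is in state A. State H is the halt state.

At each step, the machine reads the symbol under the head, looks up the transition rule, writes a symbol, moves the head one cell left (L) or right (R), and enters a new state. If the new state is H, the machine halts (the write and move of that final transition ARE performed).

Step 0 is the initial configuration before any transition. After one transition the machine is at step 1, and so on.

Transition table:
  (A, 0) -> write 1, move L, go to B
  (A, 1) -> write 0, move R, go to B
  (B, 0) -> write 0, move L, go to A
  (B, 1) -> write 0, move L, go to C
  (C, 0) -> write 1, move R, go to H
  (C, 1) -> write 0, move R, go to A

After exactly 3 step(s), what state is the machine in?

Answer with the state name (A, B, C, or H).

Answer: B

Derivation:
Step 1: in state A at pos 2, read 0 -> (A,0)->write 1,move L,goto B. Now: state=B, head=1, tape[-2..3]=010010 (head:    ^)
Step 2: in state B at pos 1, read 0 -> (B,0)->write 0,move L,goto A. Now: state=A, head=0, tape[-2..3]=010010 (head:   ^)
Step 3: in state A at pos 0, read 0 -> (A,0)->write 1,move L,goto B. Now: state=B, head=-1, tape[-2..3]=011010 (head:  ^)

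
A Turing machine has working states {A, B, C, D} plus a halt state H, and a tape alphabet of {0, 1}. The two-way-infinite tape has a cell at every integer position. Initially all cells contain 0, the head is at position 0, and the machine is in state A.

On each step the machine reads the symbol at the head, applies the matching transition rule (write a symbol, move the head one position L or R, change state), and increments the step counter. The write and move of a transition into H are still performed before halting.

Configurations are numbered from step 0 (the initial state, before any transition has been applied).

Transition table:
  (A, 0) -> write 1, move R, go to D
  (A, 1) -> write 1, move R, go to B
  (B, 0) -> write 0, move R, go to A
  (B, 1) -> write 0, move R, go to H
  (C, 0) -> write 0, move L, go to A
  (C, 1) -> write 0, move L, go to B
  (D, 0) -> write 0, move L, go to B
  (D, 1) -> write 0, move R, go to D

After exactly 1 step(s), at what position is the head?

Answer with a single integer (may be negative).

Answer: 1

Derivation:
Step 1: in state A at pos 0, read 0 -> (A,0)->write 1,move R,goto D. Now: state=D, head=1, tape[-1..2]=0100 (head:   ^)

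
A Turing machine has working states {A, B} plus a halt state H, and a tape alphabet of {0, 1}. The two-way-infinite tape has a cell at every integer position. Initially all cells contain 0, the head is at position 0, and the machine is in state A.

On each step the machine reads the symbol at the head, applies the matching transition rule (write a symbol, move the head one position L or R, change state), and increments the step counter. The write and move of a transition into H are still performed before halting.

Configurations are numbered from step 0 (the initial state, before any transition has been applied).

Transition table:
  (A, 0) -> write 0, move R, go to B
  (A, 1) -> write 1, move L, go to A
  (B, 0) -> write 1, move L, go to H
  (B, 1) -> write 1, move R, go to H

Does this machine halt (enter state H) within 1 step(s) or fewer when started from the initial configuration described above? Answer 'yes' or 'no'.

Step 1: in state A at pos 0, read 0 -> (A,0)->write 0,move R,goto B. Now: state=B, head=1, tape[-1..2]=0000 (head:   ^)
After 1 step(s): state = B (not H) -> not halted within 1 -> no

Answer: no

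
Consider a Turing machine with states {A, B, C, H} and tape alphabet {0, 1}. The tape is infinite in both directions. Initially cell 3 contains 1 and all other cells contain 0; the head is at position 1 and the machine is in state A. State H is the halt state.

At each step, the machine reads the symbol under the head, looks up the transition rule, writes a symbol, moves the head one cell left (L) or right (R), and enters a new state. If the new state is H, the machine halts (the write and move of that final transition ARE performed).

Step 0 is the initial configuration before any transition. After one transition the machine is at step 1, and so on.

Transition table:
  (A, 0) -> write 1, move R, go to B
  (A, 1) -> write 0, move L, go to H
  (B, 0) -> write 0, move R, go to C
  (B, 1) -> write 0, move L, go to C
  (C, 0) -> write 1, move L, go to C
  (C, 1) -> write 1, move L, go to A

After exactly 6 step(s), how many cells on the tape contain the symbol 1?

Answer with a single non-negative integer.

Answer: 2

Derivation:
Step 1: in state A at pos 1, read 0 -> (A,0)->write 1,move R,goto B. Now: state=B, head=2, tape[0..4]=01010 (head:   ^)
Step 2: in state B at pos 2, read 0 -> (B,0)->write 0,move R,goto C. Now: state=C, head=3, tape[0..4]=01010 (head:    ^)
Step 3: in state C at pos 3, read 1 -> (C,1)->write 1,move L,goto A. Now: state=A, head=2, tape[0..4]=01010 (head:   ^)
Step 4: in state A at pos 2, read 0 -> (A,0)->write 1,move R,goto B. Now: state=B, head=3, tape[0..4]=01110 (head:    ^)
Step 5: in state B at pos 3, read 1 -> (B,1)->write 0,move L,goto C. Now: state=C, head=2, tape[0..4]=01100 (head:   ^)
Step 6: in state C at pos 2, read 1 -> (C,1)->write 1,move L,goto A. Now: state=A, head=1, tape[0..4]=01100 (head:  ^)
Cells containing 1 after step 6: {1, 2} -> 2 cell(s)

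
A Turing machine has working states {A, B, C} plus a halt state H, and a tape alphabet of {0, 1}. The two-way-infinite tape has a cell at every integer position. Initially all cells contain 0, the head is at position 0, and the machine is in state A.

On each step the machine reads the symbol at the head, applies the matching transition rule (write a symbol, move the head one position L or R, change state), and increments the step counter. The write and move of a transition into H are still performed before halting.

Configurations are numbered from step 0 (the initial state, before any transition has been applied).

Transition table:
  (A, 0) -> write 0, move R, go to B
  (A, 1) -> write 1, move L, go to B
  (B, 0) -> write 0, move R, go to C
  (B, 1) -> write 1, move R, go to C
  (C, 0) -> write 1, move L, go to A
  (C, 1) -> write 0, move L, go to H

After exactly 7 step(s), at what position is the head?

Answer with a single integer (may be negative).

Step 1: in state A at pos 0, read 0 -> (A,0)->write 0,move R,goto B. Now: state=B, head=1, tape[-1..2]=0000 (head:   ^)
Step 2: in state B at pos 1, read 0 -> (B,0)->write 0,move R,goto C. Now: state=C, head=2, tape[-1..3]=00000 (head:    ^)
Step 3: in state C at pos 2, read 0 -> (C,0)->write 1,move L,goto A. Now: state=A, head=1, tape[-1..3]=00010 (head:   ^)
Step 4: in state A at pos 1, read 0 -> (A,0)->write 0,move R,goto B. Now: state=B, head=2, tape[-1..3]=00010 (head:    ^)
Step 5: in state B at pos 2, read 1 -> (B,1)->write 1,move R,goto C. Now: state=C, head=3, tape[-1..4]=000100 (head:     ^)
Step 6: in state C at pos 3, read 0 -> (C,0)->write 1,move L,goto A. Now: state=A, head=2, tape[-1..4]=000110 (head:    ^)
Step 7: in state A at pos 2, read 1 -> (A,1)->write 1,move L,goto B. Now: state=B, head=1, tape[-1..4]=000110 (head:   ^)

Answer: 1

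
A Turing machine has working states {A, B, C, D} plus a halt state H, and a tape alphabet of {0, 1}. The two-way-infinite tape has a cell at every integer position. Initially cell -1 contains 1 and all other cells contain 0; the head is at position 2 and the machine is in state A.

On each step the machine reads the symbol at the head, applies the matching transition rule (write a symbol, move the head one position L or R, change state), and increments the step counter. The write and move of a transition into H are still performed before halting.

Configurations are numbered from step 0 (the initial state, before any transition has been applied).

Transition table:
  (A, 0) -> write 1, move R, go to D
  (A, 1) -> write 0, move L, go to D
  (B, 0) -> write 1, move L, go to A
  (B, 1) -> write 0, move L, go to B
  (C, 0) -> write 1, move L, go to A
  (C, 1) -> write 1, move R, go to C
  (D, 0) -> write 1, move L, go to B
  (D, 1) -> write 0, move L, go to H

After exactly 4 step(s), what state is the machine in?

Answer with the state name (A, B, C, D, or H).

Step 1: in state A at pos 2, read 0 -> (A,0)->write 1,move R,goto D. Now: state=D, head=3, tape[-2..4]=0100100 (head:      ^)
Step 2: in state D at pos 3, read 0 -> (D,0)->write 1,move L,goto B. Now: state=B, head=2, tape[-2..4]=0100110 (head:     ^)
Step 3: in state B at pos 2, read 1 -> (B,1)->write 0,move L,goto B. Now: state=B, head=1, tape[-2..4]=0100010 (head:    ^)
Step 4: in state B at pos 1, read 0 -> (B,0)->write 1,move L,goto A. Now: state=A, head=0, tape[-2..4]=0101010 (head:   ^)

Answer: A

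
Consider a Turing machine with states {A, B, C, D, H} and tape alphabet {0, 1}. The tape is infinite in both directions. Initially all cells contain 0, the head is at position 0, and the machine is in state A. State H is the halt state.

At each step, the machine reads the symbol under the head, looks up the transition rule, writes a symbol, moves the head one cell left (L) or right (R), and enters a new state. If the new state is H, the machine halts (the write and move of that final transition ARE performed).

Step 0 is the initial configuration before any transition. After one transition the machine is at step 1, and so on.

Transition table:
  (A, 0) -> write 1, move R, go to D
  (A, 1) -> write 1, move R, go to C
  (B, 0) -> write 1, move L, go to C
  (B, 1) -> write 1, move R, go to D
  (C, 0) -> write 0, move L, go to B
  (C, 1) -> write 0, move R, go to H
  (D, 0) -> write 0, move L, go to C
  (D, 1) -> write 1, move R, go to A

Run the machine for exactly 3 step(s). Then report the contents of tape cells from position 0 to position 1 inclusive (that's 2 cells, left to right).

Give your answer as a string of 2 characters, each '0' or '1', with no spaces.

Step 1: in state A at pos 0, read 0 -> (A,0)->write 1,move R,goto D. Now: state=D, head=1, tape[-1..2]=0100 (head:   ^)
Step 2: in state D at pos 1, read 0 -> (D,0)->write 0,move L,goto C. Now: state=C, head=0, tape[-1..2]=0100 (head:  ^)
Step 3: in state C at pos 0, read 1 -> (C,1)->write 0,move R,goto H. Now: state=H, head=1, tape[-1..2]=0000 (head:   ^)

Answer: 00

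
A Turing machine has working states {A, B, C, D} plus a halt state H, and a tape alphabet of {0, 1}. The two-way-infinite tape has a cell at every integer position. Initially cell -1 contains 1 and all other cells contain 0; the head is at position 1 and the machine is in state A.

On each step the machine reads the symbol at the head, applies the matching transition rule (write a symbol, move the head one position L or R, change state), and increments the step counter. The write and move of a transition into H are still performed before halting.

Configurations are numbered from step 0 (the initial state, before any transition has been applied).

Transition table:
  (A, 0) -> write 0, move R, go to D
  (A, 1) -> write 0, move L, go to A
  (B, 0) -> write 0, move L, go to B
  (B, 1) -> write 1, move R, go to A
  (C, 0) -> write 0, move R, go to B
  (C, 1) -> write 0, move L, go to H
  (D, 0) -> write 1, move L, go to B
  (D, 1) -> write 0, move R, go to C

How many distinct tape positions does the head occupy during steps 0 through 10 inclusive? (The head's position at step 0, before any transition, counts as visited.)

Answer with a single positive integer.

Step 1: in state A at pos 1, read 0 -> (A,0)->write 0,move R,goto D. Now: state=D, head=2, tape[-2..3]=010000 (head:     ^)
Step 2: in state D at pos 2, read 0 -> (D,0)->write 1,move L,goto B. Now: state=B, head=1, tape[-2..3]=010010 (head:    ^)
Step 3: in state B at pos 1, read 0 -> (B,0)->write 0,move L,goto B. Now: state=B, head=0, tape[-2..3]=010010 (head:   ^)
Step 4: in state B at pos 0, read 0 -> (B,0)->write 0,move L,goto B. Now: state=B, head=-1, tape[-2..3]=010010 (head:  ^)
Step 5: in state B at pos -1, read 1 -> (B,1)->write 1,move R,goto A. Now: state=A, head=0, tape[-2..3]=010010 (head:   ^)
Step 6: in state A at pos 0, read 0 -> (A,0)->write 0,move R,goto D. Now: state=D, head=1, tape[-2..3]=010010 (head:    ^)
Step 7: in state D at pos 1, read 0 -> (D,0)->write 1,move L,goto B. Now: state=B, head=0, tape[-2..3]=010110 (head:   ^)
Step 8: in state B at pos 0, read 0 -> (B,0)->write 0,move L,goto B. Now: state=B, head=-1, tape[-2..3]=010110 (head:  ^)
Step 9: in state B at pos -1, read 1 -> (B,1)->write 1,move R,goto A. Now: state=A, head=0, tape[-2..3]=010110 (head:   ^)
Step 10: in state A at pos 0, read 0 -> (A,0)->write 0,move R,goto D. Now: state=D, head=1, tape[-2..3]=010110 (head:    ^)
Head positions at steps 0..10: starting at 1, distinct positions visited = {-1, 0, 1, 2} -> 4 position(s)

Answer: 4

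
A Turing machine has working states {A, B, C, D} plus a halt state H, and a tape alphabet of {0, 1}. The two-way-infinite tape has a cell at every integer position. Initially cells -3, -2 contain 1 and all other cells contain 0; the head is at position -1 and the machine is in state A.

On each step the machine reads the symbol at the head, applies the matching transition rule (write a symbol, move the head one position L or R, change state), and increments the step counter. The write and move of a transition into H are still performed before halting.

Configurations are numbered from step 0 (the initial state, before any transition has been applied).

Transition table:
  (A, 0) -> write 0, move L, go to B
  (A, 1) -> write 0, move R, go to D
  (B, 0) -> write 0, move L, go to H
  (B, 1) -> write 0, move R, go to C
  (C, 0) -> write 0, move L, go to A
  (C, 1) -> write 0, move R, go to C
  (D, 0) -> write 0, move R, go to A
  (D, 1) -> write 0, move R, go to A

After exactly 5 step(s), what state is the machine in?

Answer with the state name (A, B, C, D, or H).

Step 1: in state A at pos -1, read 0 -> (A,0)->write 0,move L,goto B. Now: state=B, head=-2, tape[-4..0]=01100 (head:   ^)
Step 2: in state B at pos -2, read 1 -> (B,1)->write 0,move R,goto C. Now: state=C, head=-1, tape[-4..0]=01000 (head:    ^)
Step 3: in state C at pos -1, read 0 -> (C,0)->write 0,move L,goto A. Now: state=A, head=-2, tape[-4..0]=01000 (head:   ^)
Step 4: in state A at pos -2, read 0 -> (A,0)->write 0,move L,goto B. Now: state=B, head=-3, tape[-4..0]=01000 (head:  ^)
Step 5: in state B at pos -3, read 1 -> (B,1)->write 0,move R,goto C. Now: state=C, head=-2, tape[-4..0]=00000 (head:   ^)

Answer: C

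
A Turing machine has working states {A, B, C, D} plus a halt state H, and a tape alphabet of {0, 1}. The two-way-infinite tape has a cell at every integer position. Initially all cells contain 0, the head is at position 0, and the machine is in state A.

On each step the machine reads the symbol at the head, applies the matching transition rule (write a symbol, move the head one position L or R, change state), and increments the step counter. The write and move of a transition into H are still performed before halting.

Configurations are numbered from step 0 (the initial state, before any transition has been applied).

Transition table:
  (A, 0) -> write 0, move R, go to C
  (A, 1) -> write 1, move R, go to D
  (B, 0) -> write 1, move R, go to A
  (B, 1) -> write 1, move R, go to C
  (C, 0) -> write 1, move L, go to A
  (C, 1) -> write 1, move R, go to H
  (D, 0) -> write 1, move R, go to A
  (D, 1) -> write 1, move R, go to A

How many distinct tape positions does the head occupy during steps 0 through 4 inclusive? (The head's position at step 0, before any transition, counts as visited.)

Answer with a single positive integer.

Step 1: in state A at pos 0, read 0 -> (A,0)->write 0,move R,goto C. Now: state=C, head=1, tape[-1..2]=0000 (head:   ^)
Step 2: in state C at pos 1, read 0 -> (C,0)->write 1,move L,goto A. Now: state=A, head=0, tape[-1..2]=0010 (head:  ^)
Step 3: in state A at pos 0, read 0 -> (A,0)->write 0,move R,goto C. Now: state=C, head=1, tape[-1..2]=0010 (head:   ^)
Step 4: in state C at pos 1, read 1 -> (C,1)->write 1,move R,goto H. Now: state=H, head=2, tape[-1..3]=00100 (head:    ^)
Head positions at steps 0..4: starting at 0, distinct positions visited = {0, 1, 2} -> 3 position(s)

Answer: 3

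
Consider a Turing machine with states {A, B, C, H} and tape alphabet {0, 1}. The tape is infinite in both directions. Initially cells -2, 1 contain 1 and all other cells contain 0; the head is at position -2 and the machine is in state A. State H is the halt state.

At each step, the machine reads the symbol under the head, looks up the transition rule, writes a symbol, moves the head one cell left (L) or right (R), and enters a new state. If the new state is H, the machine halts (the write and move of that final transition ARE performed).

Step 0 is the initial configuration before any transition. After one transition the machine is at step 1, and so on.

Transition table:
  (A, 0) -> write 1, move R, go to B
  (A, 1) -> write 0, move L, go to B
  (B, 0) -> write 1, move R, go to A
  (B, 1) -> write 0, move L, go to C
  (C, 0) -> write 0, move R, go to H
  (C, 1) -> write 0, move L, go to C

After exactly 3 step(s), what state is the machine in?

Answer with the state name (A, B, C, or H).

Answer: B

Derivation:
Step 1: in state A at pos -2, read 1 -> (A,1)->write 0,move L,goto B. Now: state=B, head=-3, tape[-4..2]=0000010 (head:  ^)
Step 2: in state B at pos -3, read 0 -> (B,0)->write 1,move R,goto A. Now: state=A, head=-2, tape[-4..2]=0100010 (head:   ^)
Step 3: in state A at pos -2, read 0 -> (A,0)->write 1,move R,goto B. Now: state=B, head=-1, tape[-4..2]=0110010 (head:    ^)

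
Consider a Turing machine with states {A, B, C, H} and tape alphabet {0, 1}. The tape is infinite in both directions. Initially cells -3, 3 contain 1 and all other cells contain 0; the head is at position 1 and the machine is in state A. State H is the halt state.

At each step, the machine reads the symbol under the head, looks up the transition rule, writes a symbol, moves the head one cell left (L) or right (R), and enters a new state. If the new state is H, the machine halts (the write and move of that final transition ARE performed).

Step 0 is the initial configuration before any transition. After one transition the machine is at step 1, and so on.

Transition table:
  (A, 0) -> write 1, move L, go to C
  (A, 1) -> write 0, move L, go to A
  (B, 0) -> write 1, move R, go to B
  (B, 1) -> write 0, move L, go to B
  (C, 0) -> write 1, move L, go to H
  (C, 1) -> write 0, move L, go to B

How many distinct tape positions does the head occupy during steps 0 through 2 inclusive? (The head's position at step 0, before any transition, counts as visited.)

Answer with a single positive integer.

Step 1: in state A at pos 1, read 0 -> (A,0)->write 1,move L,goto C. Now: state=C, head=0, tape[-4..4]=010001010 (head:     ^)
Step 2: in state C at pos 0, read 0 -> (C,0)->write 1,move L,goto H. Now: state=H, head=-1, tape[-4..4]=010011010 (head:    ^)
Head positions at steps 0..2: starting at 1, distinct positions visited = {-1, 0, 1} -> 3 position(s)

Answer: 3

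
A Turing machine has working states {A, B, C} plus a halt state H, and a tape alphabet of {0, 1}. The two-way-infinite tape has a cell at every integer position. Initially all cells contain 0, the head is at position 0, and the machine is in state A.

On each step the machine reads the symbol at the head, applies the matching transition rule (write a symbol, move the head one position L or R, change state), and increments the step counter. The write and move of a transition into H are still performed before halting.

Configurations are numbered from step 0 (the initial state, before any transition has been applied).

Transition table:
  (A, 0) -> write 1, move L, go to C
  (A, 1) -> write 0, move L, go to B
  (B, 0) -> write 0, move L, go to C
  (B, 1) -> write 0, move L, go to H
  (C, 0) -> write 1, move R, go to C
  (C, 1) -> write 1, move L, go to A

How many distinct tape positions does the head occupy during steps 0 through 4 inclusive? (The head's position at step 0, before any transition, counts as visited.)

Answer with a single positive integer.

Answer: 3

Derivation:
Step 1: in state A at pos 0, read 0 -> (A,0)->write 1,move L,goto C. Now: state=C, head=-1, tape[-2..1]=0010 (head:  ^)
Step 2: in state C at pos -1, read 0 -> (C,0)->write 1,move R,goto C. Now: state=C, head=0, tape[-2..1]=0110 (head:   ^)
Step 3: in state C at pos 0, read 1 -> (C,1)->write 1,move L,goto A. Now: state=A, head=-1, tape[-2..1]=0110 (head:  ^)
Step 4: in state A at pos -1, read 1 -> (A,1)->write 0,move L,goto B. Now: state=B, head=-2, tape[-3..1]=00010 (head:  ^)
Head positions at steps 0..4: starting at 0, distinct positions visited = {-2, -1, 0} -> 3 position(s)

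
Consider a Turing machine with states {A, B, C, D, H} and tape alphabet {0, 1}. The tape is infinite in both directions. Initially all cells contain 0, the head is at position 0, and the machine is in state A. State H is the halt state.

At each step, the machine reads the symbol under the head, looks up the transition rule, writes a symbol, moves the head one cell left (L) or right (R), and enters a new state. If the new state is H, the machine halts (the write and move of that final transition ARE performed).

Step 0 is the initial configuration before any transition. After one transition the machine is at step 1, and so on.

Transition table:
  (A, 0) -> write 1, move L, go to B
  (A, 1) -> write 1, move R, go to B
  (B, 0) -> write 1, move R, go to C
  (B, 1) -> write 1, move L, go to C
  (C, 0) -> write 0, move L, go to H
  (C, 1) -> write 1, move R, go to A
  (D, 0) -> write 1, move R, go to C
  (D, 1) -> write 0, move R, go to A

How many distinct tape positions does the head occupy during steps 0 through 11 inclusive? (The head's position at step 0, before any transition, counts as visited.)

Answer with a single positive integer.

Answer: 5

Derivation:
Step 1: in state A at pos 0, read 0 -> (A,0)->write 1,move L,goto B. Now: state=B, head=-1, tape[-2..1]=0010 (head:  ^)
Step 2: in state B at pos -1, read 0 -> (B,0)->write 1,move R,goto C. Now: state=C, head=0, tape[-2..1]=0110 (head:   ^)
Step 3: in state C at pos 0, read 1 -> (C,1)->write 1,move R,goto A. Now: state=A, head=1, tape[-2..2]=01100 (head:    ^)
Step 4: in state A at pos 1, read 0 -> (A,0)->write 1,move L,goto B. Now: state=B, head=0, tape[-2..2]=01110 (head:   ^)
Step 5: in state B at pos 0, read 1 -> (B,1)->write 1,move L,goto C. Now: state=C, head=-1, tape[-2..2]=01110 (head:  ^)
Step 6: in state C at pos -1, read 1 -> (C,1)->write 1,move R,goto A. Now: state=A, head=0, tape[-2..2]=01110 (head:   ^)
Step 7: in state A at pos 0, read 1 -> (A,1)->write 1,move R,goto B. Now: state=B, head=1, tape[-2..2]=01110 (head:    ^)
Step 8: in state B at pos 1, read 1 -> (B,1)->write 1,move L,goto C. Now: state=C, head=0, tape[-2..2]=01110 (head:   ^)
Step 9: in state C at pos 0, read 1 -> (C,1)->write 1,move R,goto A. Now: state=A, head=1, tape[-2..2]=01110 (head:    ^)
Step 10: in state A at pos 1, read 1 -> (A,1)->write 1,move R,goto B. Now: state=B, head=2, tape[-2..3]=011100 (head:     ^)
Step 11: in state B at pos 2, read 0 -> (B,0)->write 1,move R,goto C. Now: state=C, head=3, tape[-2..4]=0111100 (head:      ^)
Head positions at steps 0..11: starting at 0, distinct positions visited = {-1, 0, 1, 2, 3} -> 5 position(s)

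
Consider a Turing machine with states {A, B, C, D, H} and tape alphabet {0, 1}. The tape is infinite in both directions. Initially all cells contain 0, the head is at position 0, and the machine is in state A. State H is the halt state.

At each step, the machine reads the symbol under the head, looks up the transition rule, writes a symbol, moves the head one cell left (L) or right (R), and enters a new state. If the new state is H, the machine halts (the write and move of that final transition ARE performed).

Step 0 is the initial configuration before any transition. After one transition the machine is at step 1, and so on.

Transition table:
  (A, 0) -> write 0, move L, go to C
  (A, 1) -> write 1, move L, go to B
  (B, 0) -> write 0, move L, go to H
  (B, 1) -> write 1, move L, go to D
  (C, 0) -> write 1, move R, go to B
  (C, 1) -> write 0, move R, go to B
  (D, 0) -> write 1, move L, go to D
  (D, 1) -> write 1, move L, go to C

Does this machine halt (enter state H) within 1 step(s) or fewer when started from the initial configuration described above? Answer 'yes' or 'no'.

Step 1: in state A at pos 0, read 0 -> (A,0)->write 0,move L,goto C. Now: state=C, head=-1, tape[-2..1]=0000 (head:  ^)
After 1 step(s): state = C (not H) -> not halted within 1 -> no

Answer: no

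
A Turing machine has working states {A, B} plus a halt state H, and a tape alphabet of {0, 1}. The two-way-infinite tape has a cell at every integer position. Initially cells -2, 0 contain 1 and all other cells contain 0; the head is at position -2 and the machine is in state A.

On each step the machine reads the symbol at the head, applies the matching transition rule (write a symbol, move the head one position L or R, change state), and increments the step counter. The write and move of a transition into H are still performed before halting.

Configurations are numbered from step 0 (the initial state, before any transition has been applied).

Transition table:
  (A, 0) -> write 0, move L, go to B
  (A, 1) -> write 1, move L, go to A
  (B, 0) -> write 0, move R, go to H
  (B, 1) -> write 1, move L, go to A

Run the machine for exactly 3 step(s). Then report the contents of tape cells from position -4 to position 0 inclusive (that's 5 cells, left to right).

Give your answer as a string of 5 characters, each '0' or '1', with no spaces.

Step 1: in state A at pos -2, read 1 -> (A,1)->write 1,move L,goto A. Now: state=A, head=-3, tape[-4..1]=001010 (head:  ^)
Step 2: in state A at pos -3, read 0 -> (A,0)->write 0,move L,goto B. Now: state=B, head=-4, tape[-5..1]=0001010 (head:  ^)
Step 3: in state B at pos -4, read 0 -> (B,0)->write 0,move R,goto H. Now: state=H, head=-3, tape[-5..1]=0001010 (head:   ^)

Answer: 00101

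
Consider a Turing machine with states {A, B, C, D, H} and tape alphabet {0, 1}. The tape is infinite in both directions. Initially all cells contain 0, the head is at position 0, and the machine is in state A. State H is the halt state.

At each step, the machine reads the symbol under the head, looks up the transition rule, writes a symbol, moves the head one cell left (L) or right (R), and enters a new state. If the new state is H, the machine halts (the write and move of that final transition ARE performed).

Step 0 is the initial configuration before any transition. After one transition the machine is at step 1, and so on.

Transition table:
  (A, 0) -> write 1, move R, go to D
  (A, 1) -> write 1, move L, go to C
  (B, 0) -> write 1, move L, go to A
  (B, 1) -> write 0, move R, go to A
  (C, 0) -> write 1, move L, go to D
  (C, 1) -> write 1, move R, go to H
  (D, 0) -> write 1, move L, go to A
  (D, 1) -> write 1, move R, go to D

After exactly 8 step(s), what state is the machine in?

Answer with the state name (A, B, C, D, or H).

Answer: D

Derivation:
Step 1: in state A at pos 0, read 0 -> (A,0)->write 1,move R,goto D. Now: state=D, head=1, tape[-1..2]=0100 (head:   ^)
Step 2: in state D at pos 1, read 0 -> (D,0)->write 1,move L,goto A. Now: state=A, head=0, tape[-1..2]=0110 (head:  ^)
Step 3: in state A at pos 0, read 1 -> (A,1)->write 1,move L,goto C. Now: state=C, head=-1, tape[-2..2]=00110 (head:  ^)
Step 4: in state C at pos -1, read 0 -> (C,0)->write 1,move L,goto D. Now: state=D, head=-2, tape[-3..2]=001110 (head:  ^)
Step 5: in state D at pos -2, read 0 -> (D,0)->write 1,move L,goto A. Now: state=A, head=-3, tape[-4..2]=0011110 (head:  ^)
Step 6: in state A at pos -3, read 0 -> (A,0)->write 1,move R,goto D. Now: state=D, head=-2, tape[-4..2]=0111110 (head:   ^)
Step 7: in state D at pos -2, read 1 -> (D,1)->write 1,move R,goto D. Now: state=D, head=-1, tape[-4..2]=0111110 (head:    ^)
Step 8: in state D at pos -1, read 1 -> (D,1)->write 1,move R,goto D. Now: state=D, head=0, tape[-4..2]=0111110 (head:     ^)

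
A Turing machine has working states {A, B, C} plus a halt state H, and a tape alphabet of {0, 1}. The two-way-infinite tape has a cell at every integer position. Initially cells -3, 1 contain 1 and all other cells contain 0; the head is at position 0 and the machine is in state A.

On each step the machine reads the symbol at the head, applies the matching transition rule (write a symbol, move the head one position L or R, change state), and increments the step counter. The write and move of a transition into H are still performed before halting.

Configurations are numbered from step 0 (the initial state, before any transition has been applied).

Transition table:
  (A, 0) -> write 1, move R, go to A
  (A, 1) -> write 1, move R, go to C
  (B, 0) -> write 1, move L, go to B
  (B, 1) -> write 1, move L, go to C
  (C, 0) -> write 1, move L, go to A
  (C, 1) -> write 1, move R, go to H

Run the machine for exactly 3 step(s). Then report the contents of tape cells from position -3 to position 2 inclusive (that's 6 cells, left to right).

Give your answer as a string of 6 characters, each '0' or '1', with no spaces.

Step 1: in state A at pos 0, read 0 -> (A,0)->write 1,move R,goto A. Now: state=A, head=1, tape[-4..2]=0100110 (head:      ^)
Step 2: in state A at pos 1, read 1 -> (A,1)->write 1,move R,goto C. Now: state=C, head=2, tape[-4..3]=01001100 (head:       ^)
Step 3: in state C at pos 2, read 0 -> (C,0)->write 1,move L,goto A. Now: state=A, head=1, tape[-4..3]=01001110 (head:      ^)

Answer: 100111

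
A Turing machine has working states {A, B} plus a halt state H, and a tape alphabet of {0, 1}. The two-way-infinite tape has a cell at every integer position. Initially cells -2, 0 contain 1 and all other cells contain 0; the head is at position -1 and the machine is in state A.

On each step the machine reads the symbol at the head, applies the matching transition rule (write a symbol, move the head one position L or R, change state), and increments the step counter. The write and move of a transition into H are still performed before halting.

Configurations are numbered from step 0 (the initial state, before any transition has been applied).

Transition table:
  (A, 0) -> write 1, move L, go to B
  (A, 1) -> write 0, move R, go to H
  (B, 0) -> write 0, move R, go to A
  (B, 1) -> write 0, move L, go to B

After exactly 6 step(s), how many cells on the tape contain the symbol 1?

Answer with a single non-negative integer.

Answer: 2

Derivation:
Step 1: in state A at pos -1, read 0 -> (A,0)->write 1,move L,goto B. Now: state=B, head=-2, tape[-3..1]=01110 (head:  ^)
Step 2: in state B at pos -2, read 1 -> (B,1)->write 0,move L,goto B. Now: state=B, head=-3, tape[-4..1]=000110 (head:  ^)
Step 3: in state B at pos -3, read 0 -> (B,0)->write 0,move R,goto A. Now: state=A, head=-2, tape[-4..1]=000110 (head:   ^)
Step 4: in state A at pos -2, read 0 -> (A,0)->write 1,move L,goto B. Now: state=B, head=-3, tape[-4..1]=001110 (head:  ^)
Step 5: in state B at pos -3, read 0 -> (B,0)->write 0,move R,goto A. Now: state=A, head=-2, tape[-4..1]=001110 (head:   ^)
Step 6: in state A at pos -2, read 1 -> (A,1)->write 0,move R,goto H. Now: state=H, head=-1, tape[-4..1]=000110 (head:    ^)
Cells containing 1 after step 6: {-1, 0} -> 2 cell(s)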